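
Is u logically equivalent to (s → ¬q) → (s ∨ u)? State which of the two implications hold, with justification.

[⇐] This fails. Under u = F, s = T, q = F, the left side is false but the right side is true.

[⇒] Assume the antecedent. If u is true, (s → ¬q) → (s ∨ u) reduces to true regardless of the other variables. If u is false, the antecedent cannot hold. Either way (s → ¬q) → (s ∨ u) holds.

Only the forward implication holds.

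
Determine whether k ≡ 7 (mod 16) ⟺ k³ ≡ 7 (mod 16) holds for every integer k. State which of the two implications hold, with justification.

(⟹) Suppose k ≡ 7 (mod 16). Write k = 16j + 7. Then (16j + 7)³ = 4096j³ + 5376j² + 2352j + 343 = 16(256j³ + 336j² + 147j + 21) + 7, so k³ ≡ 7 (mod 16).

(⟸) Conversely, suppose k³ ≡ 7 (mod 16). The only residue r in {0, …, 15} with r³ ≡ 7 (mod 16) is r = 7, so k ≡ 7 (mod 16).

Both directions hold; the statement is true.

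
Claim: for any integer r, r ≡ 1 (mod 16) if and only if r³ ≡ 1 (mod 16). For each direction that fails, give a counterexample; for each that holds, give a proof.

(→) Suppose r ≡ 1 (mod 16). Write r = 16j + 1. Then (16j + 1)³ = 4096j³ + 768j² + 48j + 1 = 16(256j³ + 48j² + 3j) + 1, so r³ ≡ 1 (mod 16).

(←) Conversely, suppose r³ ≡ 1 (mod 16). The only residue r in {0, …, 15} with r³ ≡ 1 (mod 16) is r = 1, so r ≡ 1 (mod 16).

Both directions hold; the statement is true.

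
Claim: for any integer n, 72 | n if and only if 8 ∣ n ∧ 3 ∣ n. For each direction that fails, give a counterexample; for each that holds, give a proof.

(⟸) This fails: take n = 24. Both 8 ∣ 24 and 3 ∣ 24, yet 24 is not a multiple of 72 (since 24 = 0·72 + 24), so 72 ∤ 24.

(⟹) If 72 ∣ n, write n = 72q. Since 72 = 9·8, n = 8·(9q), so 8 ∣ n; and since 72 = 24·3, n = 3·(24q), so 3 ∣ n.

Only the forward direction holds.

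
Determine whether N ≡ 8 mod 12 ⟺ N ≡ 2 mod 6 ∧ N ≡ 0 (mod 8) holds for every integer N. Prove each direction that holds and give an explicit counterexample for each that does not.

Only the converse holds.

(⟹) This fails: N = 20 gives 20 ≡ 8 (mod 12) but 20 ≡ 4 (mod 8), so the conjunction on the right does not hold.

(⟸) Conversely, if N ≡ 2 (mod 6) and N ≡ 0 (mod 8), then by the Chinese remainder theorem N ≡ 8 (mod 24). Since 8 ≡ 8 (mod 12) and 12 ∣ 24, we get N ≡ 8 (mod 12).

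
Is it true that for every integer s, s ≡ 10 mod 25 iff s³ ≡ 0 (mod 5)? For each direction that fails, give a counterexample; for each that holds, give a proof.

Only the forward direction holds.

[⇒] Suppose s ≡ 10 (mod 25). Then s³ ≡ 10³ = 1000 (mod 25), and since 5 ∣ 25, also s³ ≡ 0 (mod 5).

[⇐] This fails: take s = 0. Then 0³ = 0 ≡ 0 (mod 5), yet 0 ≡ 0 (mod 25), not 10.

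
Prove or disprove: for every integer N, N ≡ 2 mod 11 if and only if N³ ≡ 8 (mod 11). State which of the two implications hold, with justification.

Equivalent; both directions hold.

Forward direction. Suppose N ≡ 2 mod 11. Write N = 11j + 2. Then (11j + 2)³ = 1331j³ + 726j² + 132j + 8 = 11(121j³ + 66j² + 12j) + 8, so N³ ≡ 8 (mod 11).

Converse. Suppose N³ ≡ 8 (mod 11). The only residue r in {0, …, 10} with r³ ≡ 8 (mod 11) is r = 2, so N ≡ 2 (mod 11).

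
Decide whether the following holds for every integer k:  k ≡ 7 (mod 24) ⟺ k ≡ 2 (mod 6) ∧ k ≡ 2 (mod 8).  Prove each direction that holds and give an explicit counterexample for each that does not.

Both directions fail.

Forward direction. This fails: k = 7 gives 7 ≡ 7 (mod 24) but 7 ≡ 1 (mod 6), so the conjunction on the right does not hold.

Converse. This fails: k = 2 satisfies both congruences on the right (2 ≡ 2 mod 6 and 2 ≡ 2 mod 8) yet 2 ≡ 2 (mod 24), not 7.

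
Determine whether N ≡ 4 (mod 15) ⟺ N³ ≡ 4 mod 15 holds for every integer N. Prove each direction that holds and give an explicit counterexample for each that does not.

(⟹) Suppose N ≡ 4 (mod 15). Write N = 15j + 4. Then (15j + 4)³ = 3375j³ + 2700j² + 720j + 64 = 15(225j³ + 180j² + 48j + 4) + 4, so N³ ≡ 4 (mod 15).

(⟸) Conversely, suppose N³ ≡ 4 (mod 15). The only residue r in {0, …, 14} with r³ ≡ 4 (mod 15) is r = 4, so N ≡ 4 (mod 15).

Equivalent; both directions hold.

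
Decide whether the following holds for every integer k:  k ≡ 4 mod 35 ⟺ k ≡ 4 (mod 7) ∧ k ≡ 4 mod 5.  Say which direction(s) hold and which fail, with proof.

Both directions hold; the statement is true.

(→) Suppose k ≡ 4 (mod 35); write k = 35j + 4. Since 7 ∣ 35, reducing mod 7 gives k ≡ 4 (mod 7); since 5 ∣ 35, reducing mod 5 gives k ≡ 4 (mod 5).

(←) Conversely, if k ≡ 4 (mod 7) and k ≡ 4 (mod 5), then by the Chinese remainder theorem k ≡ 4 (mod 35). This is exactly k ≡ 4 (mod 35).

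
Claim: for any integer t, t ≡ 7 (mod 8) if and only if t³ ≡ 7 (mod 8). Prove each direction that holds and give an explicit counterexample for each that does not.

Both directions hold.

Converse. For the converse, argue contrapositively. If t ≢ 7 (mod 8), then t is congruent to one of 0, 1, 2, 3, 4, 5, 6 modulo 8, and these give t³ ≡ 0, 1, 0, 3, 0, 5, 0 respectively — never 7.

Forward direction. Suppose t ≡ 7 (mod 8). Write t = 8j + 7. Then (8j + 7)³ = 512j³ + 1344j² + 1176j + 343 = 8(64j³ + 168j² + 147j + 42) + 7, so t³ ≡ 7 (mod 8).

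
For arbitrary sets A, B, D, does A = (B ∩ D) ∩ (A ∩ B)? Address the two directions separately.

The sets are not equal: only the reverse inclusion holds.

(⊆) This inclusion fails. Take A = {1}, B = ∅, D = ∅; then 1 ∈ A but 1 ∉ (B ∩ D) ∩ (A ∩ B).

(⊇) Let x ∈ (B ∩ D) ∩ (A ∩ B). Then x ∈ A ∩ B ∩ D, from which x ∈ A.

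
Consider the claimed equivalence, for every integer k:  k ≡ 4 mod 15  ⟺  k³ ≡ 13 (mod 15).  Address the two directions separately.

(⇒) fails and (⇐) fails.

[⇒] This fails: take k = 4. Then 4 ≡ 4 (mod 15), but 4³ = 64 ≡ 4 (mod 15), not 13.

[⇐] This fails: take k = 7. Then 7³ = 343 ≡ 13 (mod 15), yet 7 ≡ 7 (mod 15), not 4.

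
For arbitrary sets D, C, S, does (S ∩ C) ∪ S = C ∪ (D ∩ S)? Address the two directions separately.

(⊆) fails and (⊇) fails.

(⊆) This inclusion fails. Take D = ∅, C = ∅, S = {1}; then 1 ∈ (S ∩ C) ∪ S but 1 ∉ C ∪ (D ∩ S).

(⊇) This inclusion fails. Take D = ∅, C = {1}, S = ∅; then 1 ∈ C ∪ (D ∩ S) but 1 ∉ (S ∩ C) ∪ S.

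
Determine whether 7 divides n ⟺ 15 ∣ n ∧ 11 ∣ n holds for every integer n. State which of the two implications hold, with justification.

Neither implication holds.

(⟹) This fails: take n = 7. Certainly 7 ∣ 7, but 15 ∤ 7.

(⟸) This fails: take n = 165. Both 15 ∣ 165 and 11 ∣ 165, yet 165 is not a multiple of 7 (since 165 = 23·7 + 4), so 7 ∤ 165.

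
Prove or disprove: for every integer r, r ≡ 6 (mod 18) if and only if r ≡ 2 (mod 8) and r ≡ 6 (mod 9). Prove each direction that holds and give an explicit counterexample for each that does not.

(⇒) This fails: r = 24 gives 24 ≡ 6 (mod 18) but 24 ≡ 0 (mod 8), so the conjunction on the right does not hold.

(⇐) Conversely, if r ≡ 2 (mod 8) and r ≡ 6 (mod 9), then by the Chinese remainder theorem r ≡ 42 (mod 72). Since 42 ≡ 6 (mod 18) and 18 ∣ 72, we get r ≡ 6 (mod 18).

Only the converse holds.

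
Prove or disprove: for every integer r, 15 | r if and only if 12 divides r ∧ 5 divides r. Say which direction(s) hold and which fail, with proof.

(⇒) fails; (⇐) holds.

Forward direction. This fails: take r = 15. Certainly 15 ∣ 15, but 12 ∤ 15.

Converse. Suppose 12 ∣ r and 5 ∣ r. Any common multiple of 12 and 5 is a multiple of their lcm; here gcd(12, 5) = 1, so lcm(12, 5) = 12·5 = 60, so 60 ∣ r. Since 15 ∣ 60, it follows that 15 ∣ r.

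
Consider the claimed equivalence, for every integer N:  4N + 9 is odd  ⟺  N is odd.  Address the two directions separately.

Only the converse holds.

(⟹) This fails: take N = 0. Then 4N + 9 = 9, which is odd, yet N = 0 is even, not odd.

(⟸) Suppose N is odd. Since 4 is even, 4N is even for every N, so 4N + 9 has the same parity as 9, which is odd. Hence 4N + 9 is odd.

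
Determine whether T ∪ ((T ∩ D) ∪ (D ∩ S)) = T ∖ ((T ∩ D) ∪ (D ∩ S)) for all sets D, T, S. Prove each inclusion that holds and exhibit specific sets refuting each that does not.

(⊆) fails; (⊇) holds.

(⟹) This inclusion fails. Take D = {1}, T = {1}, S = ∅; then 1 ∈ T ∪ ((T ∩ D) ∪ (D ∩ S)) but 1 ∉ T ∖ ((T ∩ D) ∪ (D ∩ S)).

(⟸) Let x ∈ T ∖ ((T ∩ D) ∪ (D ∩ S)). Then either x ∈ T and x ∉ D, S; or x ∈ T ∩ S and x ∉ D. In each case x ∈ T ∪ ((T ∩ D) ∪ (D ∩ S)), so T ∖ ((T ∩ D) ∪ (D ∩ S)) ⊆ T ∪ ((T ∩ D) ∪ (D ∩ S)).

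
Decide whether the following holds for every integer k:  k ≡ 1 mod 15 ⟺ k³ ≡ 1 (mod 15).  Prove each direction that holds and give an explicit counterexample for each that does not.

Both directions hold; the statement is true.

(←) Suppose k³ ≡ 1 (mod 15). The only residue r in {0, …, 14} with r³ ≡ 1 (mod 15) is r = 1, so k ≡ 1 (mod 15).

(→) Suppose k ≡ 1 mod 15. Write k = 15j + 1. Then (15j + 1)³ = 3375j³ + 675j² + 45j + 1 = 15(225j³ + 45j² + 3j) + 1, so k³ ≡ 1 (mod 15).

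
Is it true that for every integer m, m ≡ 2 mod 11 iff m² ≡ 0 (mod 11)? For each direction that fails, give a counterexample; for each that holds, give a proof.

Both directions fail.

[⇒] This fails: take m = 2. Then 2 ≡ 2 (mod 11), but 2² = 4 ≡ 4 (mod 11), not 0.

[⇐] This fails: take m = 0. Then 0² = 0 ≡ 0 (mod 11), yet 0 ≡ 0 (mod 11), not 2.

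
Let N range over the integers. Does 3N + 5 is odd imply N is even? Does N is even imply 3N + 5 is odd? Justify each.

[⇒] Suppose 3N + 5 is odd. Since 3 is odd, 3N and N have the same parity, so 3N + 5 ≡ N + 5 (mod 2). As 5 is odd, 3N + 5 is odd exactly when N is even. Thus N is even.

[⇐] Conversely, suppose N is even; write N = 2j. Then 3N + 5 = 3·(2j) + 5 = 2·3j + 5, which is odd.

Both directions hold.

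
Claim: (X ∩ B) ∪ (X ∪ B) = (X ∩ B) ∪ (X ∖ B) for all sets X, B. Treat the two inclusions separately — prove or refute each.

The sets are not equal: only the reverse inclusion holds.

(⊇) Let x ∈ (X ∩ B) ∪ (X ∖ B). Then either x ∈ X and x ∉ B; or x ∈ X ∩ B. In each case x ∈ (X ∩ B) ∪ (X ∪ B), so (X ∩ B) ∪ (X ∖ B) ⊆ (X ∩ B) ∪ (X ∪ B).

(⊆) This inclusion fails. Take X = ∅, B = {1}; then 1 ∈ (X ∩ B) ∪ (X ∪ B) but 1 ∉ (X ∩ B) ∪ (X ∖ B).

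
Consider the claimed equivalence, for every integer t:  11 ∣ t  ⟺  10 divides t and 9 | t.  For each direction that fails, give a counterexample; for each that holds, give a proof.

[⇒] This fails: take t = 11. Certainly 11 ∣ 11, but 10 ∤ 11.

[⇐] This fails: take t = 90. Both 10 ∣ 90 and 9 ∣ 90, yet 90 is not a multiple of 11 (since 90 = 8·11 + 2), so 11 ∤ 90.

Neither implication holds.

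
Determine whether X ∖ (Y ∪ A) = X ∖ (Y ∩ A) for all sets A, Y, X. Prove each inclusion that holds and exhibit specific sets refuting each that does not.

(⟸) This inclusion fails. Take A = {1}, Y = ∅, X = {1}; then 1 ∈ X ∖ (Y ∩ A) but 1 ∉ X ∖ (Y ∪ A).

(⟹) Let x ∈ X ∖ (Y ∪ A). Then x ∈ X and x ∉ A, Y, from which x ∈ X ∖ (Y ∩ A).

The sets are not equal: only the forward inclusion holds.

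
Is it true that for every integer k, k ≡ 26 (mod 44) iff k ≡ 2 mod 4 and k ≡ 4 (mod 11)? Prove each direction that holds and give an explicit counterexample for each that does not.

Both directions hold.

(→) Suppose k ≡ 26 (mod 44); write k = 44j + 26. Since 4 ∣ 44, reducing mod 4 gives k ≡ 26 ≡ 2 (mod 4); since 11 ∣ 44, reducing mod 11 gives k ≡ 26 ≡ 4 (mod 11).

(←) Conversely, if k ≡ 2 (mod 4) and k ≡ 4 (mod 11), then by the Chinese remainder theorem k ≡ 26 (mod 44). This is exactly k ≡ 26 (mod 44).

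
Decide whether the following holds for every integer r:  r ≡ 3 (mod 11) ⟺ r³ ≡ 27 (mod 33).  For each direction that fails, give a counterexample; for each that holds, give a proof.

[⇒] This fails: take r = 14. Then 14 ≡ 3 (mod 11), but 14³ = 2744 ≡ 5 (mod 33), not 27.

[⇐] Conversely, the residues r modulo 33 with r³ ≡ 27 (mod 33) are exactly {3}, and each is ≡ 3 (mod 11).

Only the converse holds.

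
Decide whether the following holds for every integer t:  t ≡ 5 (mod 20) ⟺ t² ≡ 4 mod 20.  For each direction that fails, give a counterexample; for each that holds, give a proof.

(⇒) fails and (⇐) fails.

(⇒) This fails: take t = 5. Then 5 ≡ 5 (mod 20), but 5² = 25 ≡ 5 (mod 20), not 4.

(⇐) This fails: take t = 2. Then 2² = 4 ≡ 4 (mod 20), yet 2 ≡ 2 (mod 20), not 5.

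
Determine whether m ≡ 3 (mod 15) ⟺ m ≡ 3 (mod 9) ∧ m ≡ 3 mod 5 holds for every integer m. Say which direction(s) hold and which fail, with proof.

(⟹) This fails: m = 33 gives 33 ≡ 3 (mod 15) but 33 ≡ 6 (mod 9), so the conjunction on the right does not hold.

(⟸) Conversely, if m ≡ 3 (mod 9) and m ≡ 3 (mod 5), then by the Chinese remainder theorem m ≡ 3 (mod 45). Since 3 ≡ 3 (mod 15) and 15 ∣ 45, we get m ≡ 3 (mod 15).

The forward direction fails; the converse holds.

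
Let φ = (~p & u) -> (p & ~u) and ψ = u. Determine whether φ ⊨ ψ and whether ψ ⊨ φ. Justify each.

(→) This fails. Under p = F, u = F, the left side is true but the right side is false.

(←) This fails. Under p = F, u = T, the left side is false but the right side is true.

(⇒) fails and (⇐) fails.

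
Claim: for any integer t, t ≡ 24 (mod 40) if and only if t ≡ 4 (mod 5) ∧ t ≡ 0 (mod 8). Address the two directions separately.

[⇒] Suppose t ≡ 24 (mod 40); write t = 40j + 24. Since 5 ∣ 40, reducing mod 5 gives t ≡ 24 ≡ 4 (mod 5); since 8 ∣ 40, reducing mod 8 gives t ≡ 24 ≡ 0 (mod 8).

[⇐] Conversely, if t ≡ 4 (mod 5) and t ≡ 0 (mod 8), then by the Chinese remainder theorem t ≡ 24 (mod 40). This is exactly t ≡ 24 (mod 40).

Both directions hold; the statement is true.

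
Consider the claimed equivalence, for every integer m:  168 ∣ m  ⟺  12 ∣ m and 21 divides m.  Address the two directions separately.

(⇒) holds; (⇐) fails.

Forward direction. If 168 ∣ m, write m = 168q. Since 168 = 14·12, m = 12·(14q), so 12 ∣ m; and since 168 = 8·21, m = 21·(8q), so 21 ∣ m.

Converse. This fails: take m = 84. Both 12 ∣ 84 and 21 ∣ 84, yet 84 is not a multiple of 168 (since 84 = 0·168 + 84), so 168 ∤ 84.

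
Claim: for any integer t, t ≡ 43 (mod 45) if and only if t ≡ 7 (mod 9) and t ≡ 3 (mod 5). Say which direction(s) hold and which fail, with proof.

The biconditional holds.

(⟹) Suppose t ≡ 43 (mod 45); write t = 45j + 43. Since 9 ∣ 45, reducing mod 9 gives t ≡ 43 ≡ 7 (mod 9); since 5 ∣ 45, reducing mod 5 gives t ≡ 43 ≡ 3 (mod 5).

(⟸) Conversely, if t ≡ 7 (mod 9) and t ≡ 3 (mod 5), then by the Chinese remainder theorem t ≡ 43 (mod 45). This is exactly t ≡ 43 (mod 45).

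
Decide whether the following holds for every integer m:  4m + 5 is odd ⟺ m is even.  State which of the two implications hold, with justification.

Only the converse holds.

(→) This fails: take m = 5. Then 4m + 5 = 25, which is odd, yet m = 5 is odd, not even.

(←) Suppose m is even. Since 4 is even, 4m is even for every m, so 4m + 5 has the same parity as 5, which is odd. Hence 4m + 5 is odd.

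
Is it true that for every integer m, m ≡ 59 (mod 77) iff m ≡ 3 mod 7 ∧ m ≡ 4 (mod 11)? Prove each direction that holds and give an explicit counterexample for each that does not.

(⇒) Suppose m ≡ 59 (mod 77); write m = 77j + 59. Since 7 ∣ 77, reducing mod 7 gives m ≡ 59 ≡ 3 (mod 7); since 11 ∣ 77, reducing mod 11 gives m ≡ 59 ≡ 4 (mod 11).

(⇐) Conversely, if m ≡ 3 (mod 7) and m ≡ 4 (mod 11), then by the Chinese remainder theorem m ≡ 59 (mod 77). This is exactly m ≡ 59 (mod 77).

Both implications hold.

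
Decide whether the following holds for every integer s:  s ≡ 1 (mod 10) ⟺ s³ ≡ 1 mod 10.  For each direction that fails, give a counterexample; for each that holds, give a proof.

(⟹) Suppose s ≡ 1 (mod 10). Write s = 10j + 1. Then (10j + 1)³ = 1000j³ + 300j² + 30j + 1 = 10(100j³ + 30j² + 3j) + 1, so s³ ≡ 1 (mod 10).

(⟸) For the converse, argue contrapositively. If s ≢ 1 (mod 10), then s is congruent to one of 0, 2, 3, 4, 5, 6, 7, 8, 9 modulo 10, and these give s³ ≡ 0, 8, 7, 4, 5, 6, 3, 2, 9 respectively — never 1.

Both directions hold.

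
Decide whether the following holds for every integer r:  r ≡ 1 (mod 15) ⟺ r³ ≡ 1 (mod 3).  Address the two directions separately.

(⟹) Suppose r ≡ 1 (mod 15). Then r³ ≡ 1³ = 1 (mod 15), and since 3 ∣ 15, also r³ ≡ 1 (mod 3).

(⟸) This fails: take r = 4. Then 4³ = 64 ≡ 1 (mod 3), yet 4 ≡ 4 (mod 15), not 1.

Not equivalent: only (⇒) holds.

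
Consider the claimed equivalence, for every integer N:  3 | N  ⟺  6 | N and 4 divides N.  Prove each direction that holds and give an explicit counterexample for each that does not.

Not equivalent: only (⇐) holds.

[⇐] Suppose 6 ∣ N and 4 ∣ N. Any common multiple of 6 and 4 is a multiple of their lcm; here lcm(6, 4) = 6·4/gcd(6, 4) = 24/2 = 12, so 12 ∣ N. Since 3 ∣ 12, it follows that 3 ∣ N.

[⇒] This fails: take N = 3. Certainly 3 ∣ 3, but 6 ∤ 3.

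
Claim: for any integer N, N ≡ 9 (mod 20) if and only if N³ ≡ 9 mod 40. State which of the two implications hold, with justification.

Not equivalent: only (⇐) holds.

Forward direction. This fails: take N = 29. Then 29 ≡ 9 (mod 20), but 29³ = 24389 ≡ 29 (mod 40), not 9.

Converse. The residues r modulo 40 with r³ ≡ 9 (mod 40) are exactly {9}, and each is ≡ 9 (mod 20).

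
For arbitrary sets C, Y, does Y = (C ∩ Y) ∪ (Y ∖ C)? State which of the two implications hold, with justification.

Both inclusions hold.

Forward inclusion. Let x ∈ Y. Then either x ∈ Y and x ∉ C; or x ∈ C ∩ Y. In each case x ∈ (C ∩ Y) ∪ (Y ∖ C), so Y ⊆ (C ∩ Y) ∪ (Y ∖ C).

Reverse inclusion. Let x ∈ (C ∩ Y) ∪ (Y ∖ C). Then either x ∈ Y and x ∉ C; or x ∈ C ∩ Y. In each case x ∈ Y, so (C ∩ Y) ∪ (Y ∖ C) ⊆ Y.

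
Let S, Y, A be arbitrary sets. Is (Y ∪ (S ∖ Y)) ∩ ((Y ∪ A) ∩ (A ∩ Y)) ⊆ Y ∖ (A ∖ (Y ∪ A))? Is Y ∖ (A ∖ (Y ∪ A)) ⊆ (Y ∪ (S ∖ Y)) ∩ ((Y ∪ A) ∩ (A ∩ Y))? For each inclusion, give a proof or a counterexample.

Only the forward inclusion holds.

(⊆) Let x ∈ (Y ∪ (S ∖ Y)) ∩ ((Y ∪ A) ∩ (A ∩ Y)). Then either x ∈ Y ∩ A and x ∉ S; or x ∈ S ∩ Y ∩ A. In each case x ∈ Y ∖ (A ∖ (Y ∪ A)), so (Y ∪ (S ∖ Y)) ∩ ((Y ∪ A) ∩ (A ∩ Y)) ⊆ Y ∖ (A ∖ (Y ∪ A)).

(⊇) This inclusion fails. Take S = ∅, Y = {1}, A = ∅; then 1 ∈ Y ∖ (A ∖ (Y ∪ A)) but 1 ∉ (Y ∪ (S ∖ Y)) ∩ ((Y ∪ A) ∩ (A ∩ Y)).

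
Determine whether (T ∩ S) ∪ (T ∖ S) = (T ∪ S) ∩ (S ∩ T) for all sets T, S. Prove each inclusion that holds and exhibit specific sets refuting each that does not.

The sets are not equal: only the reverse inclusion holds.

Reverse inclusion. Let x ∈ (T ∪ S) ∩ (S ∩ T). Then x ∈ T ∩ S, from which x ∈ (T ∩ S) ∪ (T ∖ S).

Forward inclusion. This inclusion fails. Take T = {1}, S = ∅; then 1 ∈ (T ∩ S) ∪ (T ∖ S) but 1 ∉ (T ∪ S) ∩ (S ∩ T).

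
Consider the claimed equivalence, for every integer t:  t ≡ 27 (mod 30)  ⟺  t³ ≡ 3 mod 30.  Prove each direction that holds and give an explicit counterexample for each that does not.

Converse. Suppose t³ ≡ 3 (mod 30). The only residue r in {0, …, 29} with r³ ≡ 3 (mod 30) is r = 27, so t ≡ 27 (mod 30).

Forward direction. Suppose t ≡ 27 (mod 30). Write t = 30j + 27. Then (30j + 27)³ = 27000j³ + 72900j² + 65610j + 19683 = 30(900j³ + 2430j² + 2187j + 656) + 3, so t³ ≡ 3 (mod 30).

Both directions hold; the statement is true.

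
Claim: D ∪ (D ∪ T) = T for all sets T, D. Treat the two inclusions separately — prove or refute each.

(⟹) This inclusion fails. Take T = ∅, D = {1}; then 1 ∈ D ∪ (D ∪ T) but 1 ∉ T.

(⟸) Let x ∈ T. Then either x ∈ T and x ∉ D; or x ∈ T ∩ D. In each case x ∈ D ∪ (D ∪ T), so T ⊆ D ∪ (D ∪ T).

The sets are not equal: only the reverse inclusion holds.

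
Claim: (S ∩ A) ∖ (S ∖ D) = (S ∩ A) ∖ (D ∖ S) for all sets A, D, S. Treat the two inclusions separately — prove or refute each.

(⊆) holds; (⊇) fails.

(⟹) Let x ∈ (S ∩ A) ∖ (S ∖ D). Then x ∈ A ∩ D ∩ S, from which x ∈ (S ∩ A) ∖ (D ∖ S).

(⟸) This inclusion fails. Take A = {1}, D = ∅, S = {1}; then 1 ∈ (S ∩ A) ∖ (D ∖ S) but 1 ∉ (S ∩ A) ∖ (S ∖ D).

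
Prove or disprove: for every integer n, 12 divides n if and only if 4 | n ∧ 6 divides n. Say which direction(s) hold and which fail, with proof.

[⇒] If 12 ∣ n, write n = 12q. Since 12 = 3·4, n = 4·(3q), so 4 ∣ n; and since 12 = 2·6, n = 6·(2q), so 6 ∣ n.

[⇐] Suppose 4 ∣ n and 6 ∣ n. Any common multiple of 4 and 6 is a multiple of their lcm; here lcm(4, 6) = 4·6/gcd(4, 6) = 24/2 = 12, so 12 ∣ n.

The biconditional holds.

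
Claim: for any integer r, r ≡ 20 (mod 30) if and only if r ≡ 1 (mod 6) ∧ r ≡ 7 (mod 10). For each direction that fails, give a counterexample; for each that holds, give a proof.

(⇒) fails and (⇐) fails.

(⟹) This fails: r = 20 gives 20 ≡ 20 (mod 30) but 20 ≡ 2 (mod 6), so the conjunction on the right does not hold.

(⟸) This fails: r = 7 satisfies both congruences on the right (7 ≡ 1 mod 6 and 7 ≡ 7 mod 10) yet 7 ≡ 7 (mod 30), not 20.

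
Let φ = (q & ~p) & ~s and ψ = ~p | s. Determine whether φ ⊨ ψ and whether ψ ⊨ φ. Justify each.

Not equivalent: only (⇒) holds.

(←) This fails. Under s = F, q = F, p = F, the left side is false but the right side is true.

(→) Assume the antecedent. If s is true, the antecedent cannot hold. If s is false, the antecedent forces (s = F, q = T, p = F), and ~p | s holds there. Either way ~p | s holds.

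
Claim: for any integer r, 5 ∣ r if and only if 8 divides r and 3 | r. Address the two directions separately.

(⟹) This fails: take r = 5. Certainly 5 ∣ 5, but 8 ∤ 5.

(⟸) This fails: take r = 24. Both 8 ∣ 24 and 3 ∣ 24, yet 24 is not a multiple of 5 (since 24 = 4·5 + 4), so 5 ∤ 24.

Neither direction holds.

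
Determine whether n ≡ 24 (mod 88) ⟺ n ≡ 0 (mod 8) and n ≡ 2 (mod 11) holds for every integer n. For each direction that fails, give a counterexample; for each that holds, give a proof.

(⟸) If n ≡ 0 (mod 8) and n ≡ 2 (mod 11), then by the Chinese remainder theorem n ≡ 24 (mod 88). This is exactly n ≡ 24 (mod 88).

(⟹) Suppose n ≡ 24 (mod 88); write n = 88j + 24. Since 8 ∣ 88, reducing mod 8 gives n ≡ 24 ≡ 0 (mod 8); since 11 ∣ 88, reducing mod 11 gives n ≡ 24 ≡ 2 (mod 11).

Both directions hold; the statement is true.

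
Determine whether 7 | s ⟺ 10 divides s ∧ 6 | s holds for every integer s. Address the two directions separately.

(→) This fails: take s = 7. Certainly 7 ∣ 7, but 10 ∤ 7.

(←) This fails: take s = 30. Both 10 ∣ 30 and 6 ∣ 30, yet 30 is not a multiple of 7 (since 30 = 4·7 + 2), so 7 ∤ 30.

Neither implication holds.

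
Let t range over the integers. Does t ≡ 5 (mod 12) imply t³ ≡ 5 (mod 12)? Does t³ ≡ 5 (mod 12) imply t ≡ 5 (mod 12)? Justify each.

(→) Suppose t ≡ 5 (mod 12). Write t = 12j + 5. Then (12j + 5)³ = 1728j³ + 2160j² + 900j + 125 = 12(144j³ + 180j² + 75j + 10) + 5, so t³ ≡ 5 (mod 12).

(←) For the converse, argue contrapositively. If t ≢ 5 (mod 12), then t is congruent to one of 0, 1, 2, 3, 4, 6, 7, 8, 9, 10, 11 modulo 12, and these give t³ ≡ 0, 1, 8, 3, 4, 0, 7, 8, 9, 4, 11 respectively — never 5.

Both implications hold.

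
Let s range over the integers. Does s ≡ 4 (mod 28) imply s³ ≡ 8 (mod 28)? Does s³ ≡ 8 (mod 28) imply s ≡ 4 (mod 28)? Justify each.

(⟹) Suppose s ≡ 4 (mod 28). Write s = 28j + 4. Then (28j + 4)³ = 21952j³ + 9408j² + 1344j + 64 = 28(784j³ + 336j² + 48j + 2) + 8, so s³ ≡ 8 (mod 28).

(⟸) This fails: take s = 2. Then 2³ = 8 ≡ 8 (mod 28), yet 2 ≡ 2 (mod 28), not 4.

Only the forward direction holds.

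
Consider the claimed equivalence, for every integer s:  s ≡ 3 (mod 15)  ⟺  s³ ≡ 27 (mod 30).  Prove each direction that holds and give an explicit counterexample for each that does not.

(⇒) This fails: take s = 18. Then 18 ≡ 3 (mod 15), but 18³ = 5832 ≡ 12 (mod 30), not 27.

(⇐) Conversely, the residues r modulo 30 with r³ ≡ 27 (mod 30) are exactly {3}, and each is ≡ 3 (mod 15).

Only the converse holds.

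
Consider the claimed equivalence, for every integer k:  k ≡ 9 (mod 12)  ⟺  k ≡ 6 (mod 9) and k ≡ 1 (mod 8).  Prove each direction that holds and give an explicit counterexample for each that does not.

(⟹) This fails: k = 69 gives 69 ≡ 9 (mod 12) but 69 ≡ 5 (mod 8), so the conjunction on the right does not hold.

(⟸) Conversely, if k ≡ 6 (mod 9) and k ≡ 1 (mod 8), then by the Chinese remainder theorem k ≡ 33 (mod 72). Since 33 ≡ 9 (mod 12) and 12 ∣ 72, we get k ≡ 9 (mod 12).

The forward direction fails; the converse holds.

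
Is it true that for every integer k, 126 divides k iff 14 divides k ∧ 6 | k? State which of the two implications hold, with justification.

Only the forward direction holds.

(⇐) This fails: take k = 42. Both 14 ∣ 42 and 6 ∣ 42, yet 42 is not a multiple of 126 (since 42 = 0·126 + 42), so 126 ∤ 42.

(⇒) If 126 ∣ k, write k = 126q. Since 126 = 9·14, k = 14·(9q), so 14 ∣ k; and since 126 = 21·6, k = 6·(21q), so 6 ∣ k.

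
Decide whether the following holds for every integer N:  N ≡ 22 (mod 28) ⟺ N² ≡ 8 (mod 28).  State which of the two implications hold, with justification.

Only the forward direction holds.

Converse. This fails: take N = 6. Then 6² = 36 ≡ 8 (mod 28), yet 6 ≡ 6 (mod 28), not 22.

Forward direction. Suppose N ≡ 22 (mod 28). Write N = 28j + 22. Then (28j + 22)² = 784j² + 1232j + 484 = 28(28j² + 44j + 17) + 8, so N² ≡ 8 (mod 28).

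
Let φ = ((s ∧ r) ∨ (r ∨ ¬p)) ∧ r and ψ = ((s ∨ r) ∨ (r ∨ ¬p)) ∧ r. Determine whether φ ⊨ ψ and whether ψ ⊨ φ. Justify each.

[⇒] Assume the antecedent. If s is true, the antecedent forces (s = T, r = T, p = F) or (s = T, r = T, p = T), and ((s ∨ r) ∨ (r ∨ ¬p)) ∧ r holds there. If s is false, the antecedent forces (s = F, r = T, p = F) or (s = F, r = T, p = T), and ((s ∨ r) ∨ (r ∨ ¬p)) ∧ r holds there. Either way ((s ∨ r) ∨ (r ∨ ¬p)) ∧ r holds.

[⇐] Assume the antecedent. If s is true, the antecedent forces (s = T, r = T, p = F) or (s = T, r = T, p = T), and ((s ∧ r) ∨ (r ∨ ¬p)) ∧ r holds there. If s is false, the antecedent forces (s = F, r = T, p = F) or (s = F, r = T, p = T), and ((s ∧ r) ∨ (r ∨ ¬p)) ∧ r holds there. Either way ((s ∧ r) ∨ (r ∨ ¬p)) ∧ r holds.

The biconditional holds.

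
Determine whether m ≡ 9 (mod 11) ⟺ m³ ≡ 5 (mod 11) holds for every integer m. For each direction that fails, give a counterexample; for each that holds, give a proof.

(⟹) This fails: take m = 9. Then 9 ≡ 9 (mod 11), but 9³ = 729 ≡ 3 (mod 11), not 5.

(⟸) This fails: take m = 3. Then 3³ = 27 ≡ 5 (mod 11), yet 3 ≡ 3 (mod 11), not 9.

Neither implication holds.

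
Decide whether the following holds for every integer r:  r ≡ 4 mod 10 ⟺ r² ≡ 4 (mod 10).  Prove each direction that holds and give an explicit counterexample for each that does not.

(⇒) This fails: take r = 4. Then 4 ≡ 4 (mod 10), but 4² = 16 ≡ 6 (mod 10), not 4.

(⇐) This fails: take r = 2. Then 2² = 4 ≡ 4 (mod 10), yet 2 ≡ 2 (mod 10), not 4.

Both directions fail.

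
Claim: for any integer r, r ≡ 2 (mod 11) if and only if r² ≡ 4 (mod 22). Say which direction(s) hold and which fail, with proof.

[⇒] This fails: take r = 13. Then 13 ≡ 2 (mod 11), but 13² = 169 ≡ 15 (mod 22), not 4.

[⇐] This fails: take r = 20. Then 20² = 400 ≡ 4 (mod 22), yet 20 ≡ 9 (mod 11), not 2.

Neither implication holds.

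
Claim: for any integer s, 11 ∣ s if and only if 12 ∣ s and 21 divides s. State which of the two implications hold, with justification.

(⇒) This fails: take s = 11. Certainly 11 ∣ 11, but 12 ∤ 11.

(⇐) This fails: take s = 84. Both 12 ∣ 84 and 21 ∣ 84, yet 84 is not a multiple of 11 (since 84 = 7·11 + 7), so 11 ∤ 84.

Both directions fail.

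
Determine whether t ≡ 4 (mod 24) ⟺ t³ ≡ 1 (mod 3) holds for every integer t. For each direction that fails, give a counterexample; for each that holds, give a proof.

(→) Suppose t ≡ 4 (mod 24). Then t³ ≡ 4³ = 64 (mod 24), and since 3 ∣ 24, also t³ ≡ 1 (mod 3).

(←) This fails: take t = 1. Then 1³ = 1 ≡ 1 (mod 3), yet 1 ≡ 1 (mod 24), not 4.

Only the forward direction holds.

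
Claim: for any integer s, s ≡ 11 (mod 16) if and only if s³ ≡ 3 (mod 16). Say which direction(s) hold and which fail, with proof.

(⇒) Suppose s ≡ 11 (mod 16). Write s = 16j + 11. Then (16j + 11)³ = 4096j³ + 8448j² + 5808j + 1331 = 16(256j³ + 528j² + 363j + 83) + 3, so s³ ≡ 3 (mod 16).

(⇐) Conversely, suppose s³ ≡ 3 (mod 16). The only residue r in {0, …, 15} with r³ ≡ 3 (mod 16) is r = 11, so s ≡ 11 (mod 16).

The biconditional holds.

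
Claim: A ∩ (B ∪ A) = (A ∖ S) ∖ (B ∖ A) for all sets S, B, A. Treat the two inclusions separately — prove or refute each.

(⊆) This inclusion fails. Take S = {1}, B = ∅, A = {1}; then 1 ∈ A ∩ (B ∪ A) but 1 ∉ (A ∖ S) ∖ (B ∖ A).

(⊇) Let x ∈ (A ∖ S) ∖ (B ∖ A). Then either x ∈ A and x ∉ S, B; or x ∈ B ∩ A and x ∉ S. In each case x ∈ A ∩ (B ∪ A), so (A ∖ S) ∖ (B ∖ A) ⊆ A ∩ (B ∪ A).

Only the reverse inclusion holds.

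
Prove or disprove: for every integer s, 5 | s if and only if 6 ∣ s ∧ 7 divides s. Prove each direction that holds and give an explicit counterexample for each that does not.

Both directions fail.

(⟹) This fails: take s = 5. Certainly 5 ∣ 5, but 6 ∤ 5.

(⟸) This fails: take s = 42. Both 6 ∣ 42 and 7 ∣ 42, yet 42 is not a multiple of 5 (since 42 = 8·5 + 2), so 5 ∤ 42.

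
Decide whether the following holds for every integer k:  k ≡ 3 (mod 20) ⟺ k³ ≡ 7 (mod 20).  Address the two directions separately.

(⇐) Suppose k³ ≡ 7 (mod 20). The only residue r in {0, …, 19} with r³ ≡ 7 (mod 20) is r = 3, so k ≡ 3 (mod 20).

(⇒) Suppose k ≡ 3 (mod 20). Write k = 20j + 3. Then (20j + 3)³ = 8000j³ + 3600j² + 540j + 27 = 20(400j³ + 180j² + 27j + 1) + 7, so k³ ≡ 7 (mod 20).

Equivalent; both directions hold.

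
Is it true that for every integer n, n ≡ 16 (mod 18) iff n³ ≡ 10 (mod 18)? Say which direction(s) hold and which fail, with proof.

(⇒) holds; (⇐) fails.

[⇐] This fails: take n = 4. Then 4³ = 64 ≡ 10 (mod 18), yet 4 ≡ 4 (mod 18), not 16.

[⇒] Suppose n ≡ 16 (mod 18). Write n = 18j + 16. Then (18j + 16)³ = 5832j³ + 15552j² + 13824j + 4096 = 18(324j³ + 864j² + 768j + 227) + 10, so n³ ≡ 10 (mod 18).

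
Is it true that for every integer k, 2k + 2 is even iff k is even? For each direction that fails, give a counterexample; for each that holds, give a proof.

[⇒] This fails: take k = 5. Then 2k + 2 = 12, which is even, yet k = 5 is odd, not even.

[⇐] Suppose k is even. Since 2 is even, 2k is even for every k, so 2k + 2 has the same parity as 2, which is even. Hence 2k + 2 is even.

Only the converse holds.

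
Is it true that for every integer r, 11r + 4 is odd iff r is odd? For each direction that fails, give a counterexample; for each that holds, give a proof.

The biconditional holds.

Forward direction. Suppose 11r + 4 is odd. Since 11 is odd, 11r and r have the same parity, so 11r + 4 ≡ r + 4 (mod 2). As 4 is even, 11r + 4 is odd exactly when r is odd. Thus r is odd.

Converse. Suppose r is odd; write r = 2j + 1. Then 11r + 4 = 11·(2j + 1) + 4 = 2·11j + 15, which is odd.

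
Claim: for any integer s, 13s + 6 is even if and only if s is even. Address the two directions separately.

Forward direction. Suppose 13s + 6 is even. Since 13 is odd, 13s and s have the same parity, so 13s + 6 ≡ s + 6 (mod 2). As 6 is even, 13s + 6 is even exactly when s is even. Thus s is even.

Converse. Suppose s is even; write s = 2j. Then 13s + 6 = 13·(2j) + 6 = 2·13j + 6, which is even.

Both directions hold; the statement is true.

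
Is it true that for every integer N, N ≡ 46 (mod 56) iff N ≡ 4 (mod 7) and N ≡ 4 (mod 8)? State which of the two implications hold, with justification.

(⟹) This fails: N = 46 gives 46 ≡ 46 (mod 56) but 46 ≡ 6 (mod 8), so the conjunction on the right does not hold.

(⟸) This fails: N = 4 satisfies both congruences on the right (4 ≡ 4 mod 7 and 4 ≡ 4 mod 8) yet 4 ≡ 4 (mod 56), not 46.

Neither implication holds.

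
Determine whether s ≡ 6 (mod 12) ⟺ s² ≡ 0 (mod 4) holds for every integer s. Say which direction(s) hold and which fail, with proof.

Only the forward implication holds.

[⇒] Suppose s ≡ 6 (mod 12). Then s² ≡ 6² = 36 (mod 12), and since 4 ∣ 12, also s² ≡ 0 (mod 4).

[⇐] This fails: take s = 0. Then 0² = 0 ≡ 0 (mod 4), yet 0 ≡ 0 (mod 12), not 6.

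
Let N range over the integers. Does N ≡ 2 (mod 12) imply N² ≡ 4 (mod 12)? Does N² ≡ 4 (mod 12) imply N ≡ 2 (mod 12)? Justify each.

(⟹) Suppose N ≡ 2 (mod 12). Write N = 12j + 2. Then (12j + 2)² = 144j² + 48j + 4 = 12(12j² + 4j) + 4, so N² ≡ 4 (mod 12).

(⟸) This fails: take N = 4. Then 4² = 16 ≡ 4 (mod 12), yet 4 ≡ 4 (mod 12), not 2.

The forward direction holds; the converse fails.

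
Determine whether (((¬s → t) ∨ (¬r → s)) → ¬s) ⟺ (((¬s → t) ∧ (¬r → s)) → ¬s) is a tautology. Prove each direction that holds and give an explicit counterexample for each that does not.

Equivalent; both directions hold.

(⟸) Assume the antecedent. If t is true, the antecedent forces (t = T, r = F, s = F) or (t = T, r = T, s = F), and ((¬s → t) ∨ (¬r → s)) → ¬s holds there. If t is false, the antecedent forces (t = F, r = F, s = F) or (t = F, r = T, s = F), and ((¬s → t) ∨ (¬r → s)) → ¬s holds there. Either way ((¬s → t) ∨ (¬r → s)) → ¬s holds.

(⟹) Assume the antecedent. If t is true, the antecedent forces (t = T, r = F, s = F) or (t = T, r = T, s = F), and ((¬s → t) ∧ (¬r → s)) → ¬s holds there. If t is false, the antecedent forces (t = F, r = F, s = F) or (t = F, r = T, s = F), and ((¬s → t) ∧ (¬r → s)) → ¬s holds there. Either way ((¬s → t) ∧ (¬r → s)) → ¬s holds.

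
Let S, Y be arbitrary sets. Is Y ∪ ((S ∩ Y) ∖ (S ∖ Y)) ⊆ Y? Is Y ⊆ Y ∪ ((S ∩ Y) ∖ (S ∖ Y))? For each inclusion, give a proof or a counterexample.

(⊆) Let x ∈ Y ∪ ((S ∩ Y) ∖ (S ∖ Y)). Then either x ∈ Y and x ∉ S; or x ∈ S ∩ Y. In each case x ∈ Y, so Y ∪ ((S ∩ Y) ∖ (S ∖ Y)) ⊆ Y.

(⊇) Let x ∈ Y. Then either x ∈ Y and x ∉ S; or x ∈ S ∩ Y. In each case x ∈ Y ∪ ((S ∩ Y) ∖ (S ∖ Y)), so Y ⊆ Y ∪ ((S ∩ Y) ∖ (S ∖ Y)).

The two sets are equal.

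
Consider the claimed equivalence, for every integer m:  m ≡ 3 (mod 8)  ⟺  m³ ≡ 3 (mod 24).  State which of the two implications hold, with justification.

Forward direction. This fails: take m = 11. Then 11 ≡ 3 (mod 8), but 11³ = 1331 ≡ 11 (mod 24), not 3.

Converse. The residues r modulo 24 with r³ ≡ 3 (mod 24) are exactly {3}, and each is ≡ 3 (mod 8).

Only the reverse direction holds.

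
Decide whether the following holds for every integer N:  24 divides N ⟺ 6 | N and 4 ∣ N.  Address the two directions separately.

(⇐) This fails: take N = 12. Both 6 ∣ 12 and 4 ∣ 12, yet 12 is not a multiple of 24 (since 12 = 0·24 + 12), so 24 ∤ 12.

(⇒) If 24 ∣ N, write N = 24q. Since 24 = 4·6, N = 6·(4q), so 6 ∣ N; and since 24 = 6·4, N = 4·(6q), so 4 ∣ N.

Not equivalent: only (⇒) holds.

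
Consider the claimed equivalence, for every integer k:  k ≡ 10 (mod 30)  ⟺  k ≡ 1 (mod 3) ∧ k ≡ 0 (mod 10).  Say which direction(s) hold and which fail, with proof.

Both implications hold.

(⟸) If k ≡ 1 (mod 3) and k ≡ 0 (mod 10), then by the Chinese remainder theorem k ≡ 10 (mod 30). This is exactly k ≡ 10 (mod 30).

(⟹) Suppose k ≡ 10 (mod 30); write k = 30j + 10. Since 3 ∣ 30, reducing mod 3 gives k ≡ 10 ≡ 1 (mod 3); since 10 ∣ 30, reducing mod 10 gives k ≡ 10 ≡ 0 (mod 10).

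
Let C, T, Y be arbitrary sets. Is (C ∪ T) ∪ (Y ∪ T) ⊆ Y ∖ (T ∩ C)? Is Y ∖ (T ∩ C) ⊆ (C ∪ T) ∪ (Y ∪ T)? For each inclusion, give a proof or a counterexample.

Only the reverse inclusion holds.

(⟹) This inclusion fails. Take C = {1}, T = ∅, Y = ∅; then 1 ∈ (C ∪ T) ∪ (Y ∪ T) but 1 ∉ Y ∖ (T ∩ C).

(⟸) Let x ∈ Y ∖ (T ∩ C). Then either x ∈ Y and x ∉ C, T; or x ∈ C ∩ Y and x ∉ T; or x ∈ T ∩ Y and x ∉ C. In each case x ∈ (C ∪ T) ∪ (Y ∪ T), so Y ∖ (T ∩ C) ⊆ (C ∪ T) ∪ (Y ∪ T).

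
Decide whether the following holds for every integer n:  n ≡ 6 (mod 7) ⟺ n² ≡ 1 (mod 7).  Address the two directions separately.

(→) Suppose n ≡ 6 (mod 7). Write n = 7j + 6. Then (7j + 6)² = 49j² + 84j + 36 = 7(7j² + 12j + 5) + 1, so n² ≡ 1 (mod 7).

(←) This fails: take n = 1. Then 1² = 1 ≡ 1 (mod 7), yet 1 ≡ 1 (mod 7), not 6.

Only the forward direction holds.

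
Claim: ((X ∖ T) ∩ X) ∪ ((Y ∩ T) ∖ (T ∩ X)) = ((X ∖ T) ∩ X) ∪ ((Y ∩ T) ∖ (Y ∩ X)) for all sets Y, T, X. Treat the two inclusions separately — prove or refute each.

Both inclusions hold.

Forward inclusion. Let x ∈ ((X ∖ T) ∩ X) ∪ ((Y ∩ T) ∖ (T ∩ X)). Then either x ∈ Y ∩ T and x ∉ X; or x ∈ X and x ∉ Y, T; or x ∈ Y ∩ X and x ∉ T. In each case x ∈ ((X ∖ T) ∩ X) ∪ ((Y ∩ T) ∖ (Y ∩ X)), so ((X ∖ T) ∩ X) ∪ ((Y ∩ T) ∖ (T ∩ X)) ⊆ ((X ∖ T) ∩ X) ∪ ((Y ∩ T) ∖ (Y ∩ X)).

Reverse inclusion. Let x ∈ ((X ∖ T) ∩ X) ∪ ((Y ∩ T) ∖ (Y ∩ X)). Then either x ∈ Y ∩ T and x ∉ X; or x ∈ X and x ∉ Y, T; or x ∈ Y ∩ X and x ∉ T. In each case x ∈ ((X ∖ T) ∩ X) ∪ ((Y ∩ T) ∖ (T ∩ X)), so ((X ∖ T) ∩ X) ∪ ((Y ∩ T) ∖ (Y ∩ X)) ⊆ ((X ∖ T) ∩ X) ∪ ((Y ∩ T) ∖ (T ∩ X)).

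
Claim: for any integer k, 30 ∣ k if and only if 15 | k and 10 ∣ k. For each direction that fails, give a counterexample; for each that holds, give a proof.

The biconditional holds.

(⟹) If 30 ∣ k, write k = 30q. Since 30 = 2·15, k = 15·(2q), so 15 ∣ k; and since 30 = 3·10, k = 10·(3q), so 10 ∣ k.

(⟸) Suppose 15 ∣ k and 10 ∣ k. Any common multiple of 15 and 10 is a multiple of their lcm; here lcm(15, 10) = 15·10/gcd(15, 10) = 150/5 = 30, so 30 ∣ k.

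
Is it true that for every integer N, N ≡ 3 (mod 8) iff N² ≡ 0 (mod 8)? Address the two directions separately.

(⇒) This fails: take N = 3. Then 3 ≡ 3 (mod 8), but 3² = 9 ≡ 1 (mod 8), not 0.

(⇐) This fails: take N = 0. Then 0² = 0 ≡ 0 (mod 8), yet 0 ≡ 0 (mod 8), not 3.

Neither implication holds.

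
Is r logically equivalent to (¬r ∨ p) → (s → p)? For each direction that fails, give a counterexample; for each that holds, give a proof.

The forward direction holds; the converse fails.

Forward direction. Assume the antecedent. If r is true, (¬r ∨ p) → (s → p) reduces to true regardless of the other variables. If r is false, the antecedent cannot hold. Either way (¬r ∨ p) → (s → p) holds.

Converse. This fails. Under r = F, s = F, p = F, the left side is false but the right side is true.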